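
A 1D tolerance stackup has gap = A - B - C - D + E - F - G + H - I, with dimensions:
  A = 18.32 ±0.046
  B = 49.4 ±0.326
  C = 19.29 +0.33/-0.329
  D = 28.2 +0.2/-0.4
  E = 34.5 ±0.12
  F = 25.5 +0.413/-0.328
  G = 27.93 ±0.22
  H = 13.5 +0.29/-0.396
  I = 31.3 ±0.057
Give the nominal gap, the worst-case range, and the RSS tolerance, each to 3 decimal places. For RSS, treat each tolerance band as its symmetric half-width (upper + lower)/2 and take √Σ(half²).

Stack each dimension's contribution:
  +A: nom +18.320 → Σnom=18.320; wc +0.046/-0.046 → slack +0.046/-0.046; half-tol=0.046, Σhalf²=0.002116
  -B: nom -49.400 → Σnom=-31.080; wc +0.326/-0.326 → slack +0.372/-0.372; half-tol=0.326, Σhalf²=0.108392
  -C: nom -19.290 → Σnom=-50.370; wc +0.329/-0.330 → slack +0.701/-0.702; half-tol=0.330, Σhalf²=0.216962
  -D: nom -28.200 → Σnom=-78.570; wc +0.400/-0.200 → slack +1.101/-0.902; half-tol=0.300, Σhalf²=0.306962
  +E: nom +34.500 → Σnom=-44.070; wc +0.120/-0.120 → slack +1.221/-1.022; half-tol=0.120, Σhalf²=0.321362
  -F: nom -25.500 → Σnom=-69.570; wc +0.328/-0.413 → slack +1.549/-1.435; half-tol=0.370, Σhalf²=0.458633
  -G: nom -27.930 → Σnom=-97.500; wc +0.220/-0.220 → slack +1.769/-1.655; half-tol=0.220, Σhalf²=0.507033
  +H: nom +13.500 → Σnom=-84.000; wc +0.290/-0.396 → slack +2.059/-2.051; half-tol=0.343, Σhalf²=0.624682
  -I: nom -31.300 → Σnom=-115.300; wc +0.057/-0.057 → slack +2.116/-2.108; half-tol=0.057, Σhalf²=0.627931
Nominal = -115.300. Worst-case = [-115.300 - 2.108, -115.300 + 2.116] = [-117.408, -113.184]. RSS = √0.627931 = 0.792.

nominal=-115.300 wc=[-117.408,-113.184] rss=0.792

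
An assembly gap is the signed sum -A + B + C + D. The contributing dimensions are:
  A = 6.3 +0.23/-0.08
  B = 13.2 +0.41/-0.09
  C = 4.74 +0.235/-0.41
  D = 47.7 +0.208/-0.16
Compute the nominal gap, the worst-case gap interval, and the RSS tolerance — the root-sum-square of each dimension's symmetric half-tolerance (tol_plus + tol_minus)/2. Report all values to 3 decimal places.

nominal=59.340 wc=[58.450,60.273] rss=0.474

Stack each dimension's contribution:
  -A: nom -6.300 → Σnom=-6.300; wc +0.080/-0.230 → slack +0.080/-0.230; half-tol=0.155, Σhalf²=0.024025
  +B: nom +13.200 → Σnom=6.900; wc +0.410/-0.090 → slack +0.490/-0.320; half-tol=0.250, Σhalf²=0.086525
  +C: nom +4.740 → Σnom=11.640; wc +0.235/-0.410 → slack +0.725/-0.730; half-tol=0.323, Σhalf²=0.190531
  +D: nom +47.700 → Σnom=59.340; wc +0.208/-0.160 → slack +0.933/-0.890; half-tol=0.184, Σhalf²=0.224387
Nominal = 59.340. Worst-case = [59.340 - 0.890, 59.340 + 0.933] = [58.450, 60.273]. RSS = √0.224387 = 0.474.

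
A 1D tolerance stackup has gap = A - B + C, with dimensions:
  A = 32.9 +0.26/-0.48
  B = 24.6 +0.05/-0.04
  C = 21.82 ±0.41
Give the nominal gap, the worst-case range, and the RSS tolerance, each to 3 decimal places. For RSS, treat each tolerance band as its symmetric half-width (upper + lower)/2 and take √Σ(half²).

Stack each dimension's contribution:
  +A: nom +32.900 → Σnom=32.900; wc +0.260/-0.480 → slack +0.260/-0.480; half-tol=0.370, Σhalf²=0.136900
  -B: nom -24.600 → Σnom=8.300; wc +0.040/-0.050 → slack +0.300/-0.530; half-tol=0.045, Σhalf²=0.138925
  +C: nom +21.820 → Σnom=30.120; wc +0.410/-0.410 → slack +0.710/-0.940; half-tol=0.410, Σhalf²=0.307025
Nominal = 30.120. Worst-case = [30.120 - 0.940, 30.120 + 0.710] = [29.180, 30.830]. RSS = √0.307025 = 0.554.

nominal=30.120 wc=[29.180,30.830] rss=0.554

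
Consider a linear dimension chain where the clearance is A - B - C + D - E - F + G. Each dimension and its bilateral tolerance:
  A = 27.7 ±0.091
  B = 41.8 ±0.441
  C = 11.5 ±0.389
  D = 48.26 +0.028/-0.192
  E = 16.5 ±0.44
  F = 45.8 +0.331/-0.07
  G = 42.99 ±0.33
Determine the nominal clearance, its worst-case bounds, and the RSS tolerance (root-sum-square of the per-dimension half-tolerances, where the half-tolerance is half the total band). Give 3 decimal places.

Stack each dimension's contribution:
  +A: nom +27.700 → Σnom=27.700; wc +0.091/-0.091 → slack +0.091/-0.091; half-tol=0.091, Σhalf²=0.008281
  -B: nom -41.800 → Σnom=-14.100; wc +0.441/-0.441 → slack +0.532/-0.532; half-tol=0.441, Σhalf²=0.202762
  -C: nom -11.500 → Σnom=-25.600; wc +0.389/-0.389 → slack +0.921/-0.921; half-tol=0.389, Σhalf²=0.354083
  +D: nom +48.260 → Σnom=22.660; wc +0.028/-0.192 → slack +0.949/-1.113; half-tol=0.110, Σhalf²=0.366183
  -E: nom -16.500 → Σnom=6.160; wc +0.440/-0.440 → slack +1.389/-1.553; half-tol=0.440, Σhalf²=0.559783
  -F: nom -45.800 → Σnom=-39.640; wc +0.070/-0.331 → slack +1.459/-1.884; half-tol=0.201, Σhalf²=0.599983
  +G: nom +42.990 → Σnom=3.350; wc +0.330/-0.330 → slack +1.789/-2.214; half-tol=0.330, Σhalf²=0.708883
Nominal = 3.350. Worst-case = [3.350 - 2.214, 3.350 + 1.789] = [1.136, 5.139]. RSS = √0.708883 = 0.842.

nominal=3.350 wc=[1.136,5.139] rss=0.842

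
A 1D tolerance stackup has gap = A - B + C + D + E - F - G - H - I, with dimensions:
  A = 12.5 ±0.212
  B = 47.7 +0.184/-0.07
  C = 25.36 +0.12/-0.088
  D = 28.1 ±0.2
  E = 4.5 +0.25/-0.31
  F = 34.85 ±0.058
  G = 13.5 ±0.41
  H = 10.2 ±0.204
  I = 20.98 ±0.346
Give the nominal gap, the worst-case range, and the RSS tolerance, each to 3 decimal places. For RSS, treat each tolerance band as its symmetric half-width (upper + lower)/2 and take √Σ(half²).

nominal=-56.770 wc=[-58.782,-54.900] rss=0.723

Stack each dimension's contribution:
  +A: nom +12.500 → Σnom=12.500; wc +0.212/-0.212 → slack +0.212/-0.212; half-tol=0.212, Σhalf²=0.044944
  -B: nom -47.700 → Σnom=-35.200; wc +0.070/-0.184 → slack +0.282/-0.396; half-tol=0.127, Σhalf²=0.061073
  +C: nom +25.360 → Σnom=-9.840; wc +0.120/-0.088 → slack +0.402/-0.484; half-tol=0.104, Σhalf²=0.071889
  +D: nom +28.100 → Σnom=18.260; wc +0.200/-0.200 → slack +0.602/-0.684; half-tol=0.200, Σhalf²=0.111889
  +E: nom +4.500 → Σnom=22.760; wc +0.250/-0.310 → slack +0.852/-0.994; half-tol=0.280, Σhalf²=0.190289
  -F: nom -34.850 → Σnom=-12.090; wc +0.058/-0.058 → slack +0.910/-1.052; half-tol=0.058, Σhalf²=0.193653
  -G: nom -13.500 → Σnom=-25.590; wc +0.410/-0.410 → slack +1.320/-1.462; half-tol=0.410, Σhalf²=0.361753
  -H: nom -10.200 → Σnom=-35.790; wc +0.204/-0.204 → slack +1.524/-1.666; half-tol=0.204, Σhalf²=0.403369
  -I: nom -20.980 → Σnom=-56.770; wc +0.346/-0.346 → slack +1.870/-2.012; half-tol=0.346, Σhalf²=0.523085
Nominal = -56.770. Worst-case = [-56.770 - 2.012, -56.770 + 1.870] = [-58.782, -54.900]. RSS = √0.523085 = 0.723.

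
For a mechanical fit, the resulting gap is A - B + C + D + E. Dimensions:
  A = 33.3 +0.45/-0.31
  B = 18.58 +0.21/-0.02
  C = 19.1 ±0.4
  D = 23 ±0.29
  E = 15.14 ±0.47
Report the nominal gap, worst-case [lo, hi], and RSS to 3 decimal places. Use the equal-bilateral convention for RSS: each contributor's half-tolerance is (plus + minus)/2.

Stack each dimension's contribution:
  +A: nom +33.300 → Σnom=33.300; wc +0.450/-0.310 → slack +0.450/-0.310; half-tol=0.380, Σhalf²=0.144400
  -B: nom -18.580 → Σnom=14.720; wc +0.020/-0.210 → slack +0.470/-0.520; half-tol=0.115, Σhalf²=0.157625
  +C: nom +19.100 → Σnom=33.820; wc +0.400/-0.400 → slack +0.870/-0.920; half-tol=0.400, Σhalf²=0.317625
  +D: nom +23.000 → Σnom=56.820; wc +0.290/-0.290 → slack +1.160/-1.210; half-tol=0.290, Σhalf²=0.401725
  +E: nom +15.140 → Σnom=71.960; wc +0.470/-0.470 → slack +1.630/-1.680; half-tol=0.470, Σhalf²=0.622625
Nominal = 71.960. Worst-case = [71.960 - 1.680, 71.960 + 1.630] = [70.280, 73.590]. RSS = √0.622625 = 0.789.

nominal=71.960 wc=[70.280,73.590] rss=0.789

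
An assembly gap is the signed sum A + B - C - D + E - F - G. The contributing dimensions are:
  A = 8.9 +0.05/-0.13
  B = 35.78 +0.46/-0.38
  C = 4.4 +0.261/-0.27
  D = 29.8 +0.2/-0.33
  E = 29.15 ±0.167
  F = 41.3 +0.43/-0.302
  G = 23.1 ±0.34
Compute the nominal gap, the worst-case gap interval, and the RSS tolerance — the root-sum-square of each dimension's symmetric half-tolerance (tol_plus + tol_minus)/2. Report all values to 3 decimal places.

Stack each dimension's contribution:
  +A: nom +8.900 → Σnom=8.900; wc +0.050/-0.130 → slack +0.050/-0.130; half-tol=0.090, Σhalf²=0.008100
  +B: nom +35.780 → Σnom=44.680; wc +0.460/-0.380 → slack +0.510/-0.510; half-tol=0.420, Σhalf²=0.184500
  -C: nom -4.400 → Σnom=40.280; wc +0.270/-0.261 → slack +0.780/-0.771; half-tol=0.266, Σhalf²=0.254990
  -D: nom -29.800 → Σnom=10.480; wc +0.330/-0.200 → slack +1.110/-0.971; half-tol=0.265, Σhalf²=0.325215
  +E: nom +29.150 → Σnom=39.630; wc +0.167/-0.167 → slack +1.277/-1.138; half-tol=0.167, Σhalf²=0.353104
  -F: nom -41.300 → Σnom=-1.670; wc +0.302/-0.430 → slack +1.579/-1.568; half-tol=0.366, Σhalf²=0.487060
  -G: nom -23.100 → Σnom=-24.770; wc +0.340/-0.340 → slack +1.919/-1.908; half-tol=0.340, Σhalf²=0.602660
Nominal = -24.770. Worst-case = [-24.770 - 1.908, -24.770 + 1.919] = [-26.678, -22.851]. RSS = √0.602660 = 0.776.

nominal=-24.770 wc=[-26.678,-22.851] rss=0.776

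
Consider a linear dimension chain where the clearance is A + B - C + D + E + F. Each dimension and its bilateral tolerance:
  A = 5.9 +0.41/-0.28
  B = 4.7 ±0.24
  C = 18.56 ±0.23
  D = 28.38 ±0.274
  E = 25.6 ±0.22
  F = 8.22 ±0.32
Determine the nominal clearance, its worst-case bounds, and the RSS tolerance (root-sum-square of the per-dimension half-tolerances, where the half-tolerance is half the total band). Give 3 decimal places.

nominal=54.240 wc=[52.676,55.934] rss=0.675

Stack each dimension's contribution:
  +A: nom +5.900 → Σnom=5.900; wc +0.410/-0.280 → slack +0.410/-0.280; half-tol=0.345, Σhalf²=0.119025
  +B: nom +4.700 → Σnom=10.600; wc +0.240/-0.240 → slack +0.650/-0.520; half-tol=0.240, Σhalf²=0.176625
  -C: nom -18.560 → Σnom=-7.960; wc +0.230/-0.230 → slack +0.880/-0.750; half-tol=0.230, Σhalf²=0.229525
  +D: nom +28.380 → Σnom=20.420; wc +0.274/-0.274 → slack +1.154/-1.024; half-tol=0.274, Σhalf²=0.304601
  +E: nom +25.600 → Σnom=46.020; wc +0.220/-0.220 → slack +1.374/-1.244; half-tol=0.220, Σhalf²=0.353001
  +F: nom +8.220 → Σnom=54.240; wc +0.320/-0.320 → slack +1.694/-1.564; half-tol=0.320, Σhalf²=0.455401
Nominal = 54.240. Worst-case = [54.240 - 1.564, 54.240 + 1.694] = [52.676, 55.934]. RSS = √0.455401 = 0.675.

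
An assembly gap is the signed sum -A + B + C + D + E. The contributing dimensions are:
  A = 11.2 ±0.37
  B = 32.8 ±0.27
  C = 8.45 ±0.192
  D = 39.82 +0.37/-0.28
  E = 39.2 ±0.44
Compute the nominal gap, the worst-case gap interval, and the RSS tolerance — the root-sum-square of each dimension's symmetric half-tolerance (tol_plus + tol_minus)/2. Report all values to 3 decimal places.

Stack each dimension's contribution:
  -A: nom -11.200 → Σnom=-11.200; wc +0.370/-0.370 → slack +0.370/-0.370; half-tol=0.370, Σhalf²=0.136900
  +B: nom +32.800 → Σnom=21.600; wc +0.270/-0.270 → slack +0.640/-0.640; half-tol=0.270, Σhalf²=0.209800
  +C: nom +8.450 → Σnom=30.050; wc +0.192/-0.192 → slack +0.832/-0.832; half-tol=0.192, Σhalf²=0.246664
  +D: nom +39.820 → Σnom=69.870; wc +0.370/-0.280 → slack +1.202/-1.112; half-tol=0.325, Σhalf²=0.352289
  +E: nom +39.200 → Σnom=109.070; wc +0.440/-0.440 → slack +1.642/-1.552; half-tol=0.440, Σhalf²=0.545889
Nominal = 109.070. Worst-case = [109.070 - 1.552, 109.070 + 1.642] = [107.518, 110.712]. RSS = √0.545889 = 0.739.

nominal=109.070 wc=[107.518,110.712] rss=0.739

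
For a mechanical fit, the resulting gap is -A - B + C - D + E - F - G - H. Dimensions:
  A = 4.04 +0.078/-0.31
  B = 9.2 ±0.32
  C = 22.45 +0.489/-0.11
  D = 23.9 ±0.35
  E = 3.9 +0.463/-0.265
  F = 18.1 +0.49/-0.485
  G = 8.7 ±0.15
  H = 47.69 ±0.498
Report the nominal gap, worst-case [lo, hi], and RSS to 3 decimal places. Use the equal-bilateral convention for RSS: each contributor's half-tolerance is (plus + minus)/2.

nominal=-85.280 wc=[-87.541,-82.215] rss=0.996

Stack each dimension's contribution:
  -A: nom -4.040 → Σnom=-4.040; wc +0.310/-0.078 → slack +0.310/-0.078; half-tol=0.194, Σhalf²=0.037636
  -B: nom -9.200 → Σnom=-13.240; wc +0.320/-0.320 → slack +0.630/-0.398; half-tol=0.320, Σhalf²=0.140036
  +C: nom +22.450 → Σnom=9.210; wc +0.489/-0.110 → slack +1.119/-0.508; half-tol=0.299, Σhalf²=0.229736
  -D: nom -23.900 → Σnom=-14.690; wc +0.350/-0.350 → slack +1.469/-0.858; half-tol=0.350, Σhalf²=0.352236
  +E: nom +3.900 → Σnom=-10.790; wc +0.463/-0.265 → slack +1.932/-1.123; half-tol=0.364, Σhalf²=0.484732
  -F: nom -18.100 → Σnom=-28.890; wc +0.485/-0.490 → slack +2.417/-1.613; half-tol=0.487, Σhalf²=0.722388
  -G: nom -8.700 → Σnom=-37.590; wc +0.150/-0.150 → slack +2.567/-1.763; half-tol=0.150, Σhalf²=0.744888
  -H: nom -47.690 → Σnom=-85.280; wc +0.498/-0.498 → slack +3.065/-2.261; half-tol=0.498, Σhalf²=0.992892
Nominal = -85.280. Worst-case = [-85.280 - 2.261, -85.280 + 3.065] = [-87.541, -82.215]. RSS = √0.992892 = 0.996.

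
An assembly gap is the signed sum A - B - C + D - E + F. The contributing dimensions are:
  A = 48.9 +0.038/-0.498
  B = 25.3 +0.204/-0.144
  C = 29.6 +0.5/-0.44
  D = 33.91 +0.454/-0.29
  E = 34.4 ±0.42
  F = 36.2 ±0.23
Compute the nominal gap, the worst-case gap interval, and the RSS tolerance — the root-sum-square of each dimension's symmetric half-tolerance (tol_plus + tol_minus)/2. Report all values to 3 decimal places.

Stack each dimension's contribution:
  +A: nom +48.900 → Σnom=48.900; wc +0.038/-0.498 → slack +0.038/-0.498; half-tol=0.268, Σhalf²=0.071824
  -B: nom -25.300 → Σnom=23.600; wc +0.144/-0.204 → slack +0.182/-0.702; half-tol=0.174, Σhalf²=0.102100
  -C: nom -29.600 → Σnom=-6.000; wc +0.440/-0.500 → slack +0.622/-1.202; half-tol=0.470, Σhalf²=0.323000
  +D: nom +33.910 → Σnom=27.910; wc +0.454/-0.290 → slack +1.076/-1.492; half-tol=0.372, Σhalf²=0.461384
  -E: nom -34.400 → Σnom=-6.490; wc +0.420/-0.420 → slack +1.496/-1.912; half-tol=0.420, Σhalf²=0.637784
  +F: nom +36.200 → Σnom=29.710; wc +0.230/-0.230 → slack +1.726/-2.142; half-tol=0.230, Σhalf²=0.690684
Nominal = 29.710. Worst-case = [29.710 - 2.142, 29.710 + 1.726] = [27.568, 31.436]. RSS = √0.690684 = 0.831.

nominal=29.710 wc=[27.568,31.436] rss=0.831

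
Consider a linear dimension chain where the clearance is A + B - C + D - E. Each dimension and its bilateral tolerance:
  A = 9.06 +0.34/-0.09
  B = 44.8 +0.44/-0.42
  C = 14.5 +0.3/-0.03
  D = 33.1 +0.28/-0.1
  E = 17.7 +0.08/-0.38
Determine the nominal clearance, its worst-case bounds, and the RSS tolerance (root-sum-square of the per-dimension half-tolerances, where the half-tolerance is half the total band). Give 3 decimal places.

Stack each dimension's contribution:
  +A: nom +9.060 → Σnom=9.060; wc +0.340/-0.090 → slack +0.340/-0.090; half-tol=0.215, Σhalf²=0.046225
  +B: nom +44.800 → Σnom=53.860; wc +0.440/-0.420 → slack +0.780/-0.510; half-tol=0.430, Σhalf²=0.231125
  -C: nom -14.500 → Σnom=39.360; wc +0.030/-0.300 → slack +0.810/-0.810; half-tol=0.165, Σhalf²=0.258350
  +D: nom +33.100 → Σnom=72.460; wc +0.280/-0.100 → slack +1.090/-0.910; half-tol=0.190, Σhalf²=0.294450
  -E: nom -17.700 → Σnom=54.760; wc +0.380/-0.080 → slack +1.470/-0.990; half-tol=0.230, Σhalf²=0.347350
Nominal = 54.760. Worst-case = [54.760 - 0.990, 54.760 + 1.470] = [53.770, 56.230]. RSS = √0.347350 = 0.589.

nominal=54.760 wc=[53.770,56.230] rss=0.589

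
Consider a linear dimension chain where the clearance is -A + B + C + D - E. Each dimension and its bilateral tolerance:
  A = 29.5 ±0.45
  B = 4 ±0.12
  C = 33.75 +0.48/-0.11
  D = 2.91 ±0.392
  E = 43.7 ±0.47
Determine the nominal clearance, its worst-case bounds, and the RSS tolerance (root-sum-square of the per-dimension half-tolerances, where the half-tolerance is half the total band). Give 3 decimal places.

nominal=-32.540 wc=[-34.082,-30.628] rss=0.824

Stack each dimension's contribution:
  -A: nom -29.500 → Σnom=-29.500; wc +0.450/-0.450 → slack +0.450/-0.450; half-tol=0.450, Σhalf²=0.202500
  +B: nom +4.000 → Σnom=-25.500; wc +0.120/-0.120 → slack +0.570/-0.570; half-tol=0.120, Σhalf²=0.216900
  +C: nom +33.750 → Σnom=8.250; wc +0.480/-0.110 → slack +1.050/-0.680; half-tol=0.295, Σhalf²=0.303925
  +D: nom +2.910 → Σnom=11.160; wc +0.392/-0.392 → slack +1.442/-1.072; half-tol=0.392, Σhalf²=0.457589
  -E: nom -43.700 → Σnom=-32.540; wc +0.470/-0.470 → slack +1.912/-1.542; half-tol=0.470, Σhalf²=0.678489
Nominal = -32.540. Worst-case = [-32.540 - 1.542, -32.540 + 1.912] = [-34.082, -30.628]. RSS = √0.678489 = 0.824.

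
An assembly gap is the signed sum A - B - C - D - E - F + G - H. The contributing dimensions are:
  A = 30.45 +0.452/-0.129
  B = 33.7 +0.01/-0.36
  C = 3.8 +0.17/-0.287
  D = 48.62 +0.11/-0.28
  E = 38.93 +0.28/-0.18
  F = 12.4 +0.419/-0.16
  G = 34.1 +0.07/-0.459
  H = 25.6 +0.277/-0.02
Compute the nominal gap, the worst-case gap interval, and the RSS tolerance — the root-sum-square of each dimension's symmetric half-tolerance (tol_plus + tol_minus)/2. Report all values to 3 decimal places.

nominal=-98.500 wc=[-100.354,-96.691] rss=0.661

Stack each dimension's contribution:
  +A: nom +30.450 → Σnom=30.450; wc +0.452/-0.129 → slack +0.452/-0.129; half-tol=0.290, Σhalf²=0.084390
  -B: nom -33.700 → Σnom=-3.250; wc +0.360/-0.010 → slack +0.812/-0.139; half-tol=0.185, Σhalf²=0.118615
  -C: nom -3.800 → Σnom=-7.050; wc +0.287/-0.170 → slack +1.099/-0.309; half-tol=0.228, Σhalf²=0.170827
  -D: nom -48.620 → Σnom=-55.670; wc +0.280/-0.110 → slack +1.379/-0.419; half-tol=0.195, Σhalf²=0.208852
  -E: nom -38.930 → Σnom=-94.600; wc +0.180/-0.280 → slack +1.559/-0.699; half-tol=0.230, Σhalf²=0.261752
  -F: nom -12.400 → Σnom=-107.000; wc +0.160/-0.419 → slack +1.719/-1.118; half-tol=0.289, Σhalf²=0.345563
  +G: nom +34.100 → Σnom=-72.900; wc +0.070/-0.459 → slack +1.789/-1.577; half-tol=0.265, Σhalf²=0.415523
  -H: nom -25.600 → Σnom=-98.500; wc +0.020/-0.277 → slack +1.809/-1.854; half-tol=0.149, Σhalf²=0.437575
Nominal = -98.500. Worst-case = [-98.500 - 1.854, -98.500 + 1.809] = [-100.354, -96.691]. RSS = √0.437575 = 0.661.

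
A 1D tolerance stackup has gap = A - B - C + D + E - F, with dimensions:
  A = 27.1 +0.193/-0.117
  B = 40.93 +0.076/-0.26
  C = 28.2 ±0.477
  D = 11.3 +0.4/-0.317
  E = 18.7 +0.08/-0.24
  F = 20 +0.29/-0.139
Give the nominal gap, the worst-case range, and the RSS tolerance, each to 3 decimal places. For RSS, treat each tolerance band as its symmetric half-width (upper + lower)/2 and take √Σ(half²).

nominal=-32.030 wc=[-33.547,-30.481] rss=0.693

Stack each dimension's contribution:
  +A: nom +27.100 → Σnom=27.100; wc +0.193/-0.117 → slack +0.193/-0.117; half-tol=0.155, Σhalf²=0.024025
  -B: nom -40.930 → Σnom=-13.830; wc +0.260/-0.076 → slack +0.453/-0.193; half-tol=0.168, Σhalf²=0.052249
  -C: nom -28.200 → Σnom=-42.030; wc +0.477/-0.477 → slack +0.930/-0.670; half-tol=0.477, Σhalf²=0.279778
  +D: nom +11.300 → Σnom=-30.730; wc +0.400/-0.317 → slack +1.330/-0.987; half-tol=0.359, Σhalf²=0.408300
  +E: nom +18.700 → Σnom=-12.030; wc +0.080/-0.240 → slack +1.410/-1.227; half-tol=0.160, Σhalf²=0.433900
  -F: nom -20.000 → Σnom=-32.030; wc +0.139/-0.290 → slack +1.549/-1.517; half-tol=0.214, Σhalf²=0.479911
Nominal = -32.030. Worst-case = [-32.030 - 1.517, -32.030 + 1.549] = [-33.547, -30.481]. RSS = √0.479911 = 0.693.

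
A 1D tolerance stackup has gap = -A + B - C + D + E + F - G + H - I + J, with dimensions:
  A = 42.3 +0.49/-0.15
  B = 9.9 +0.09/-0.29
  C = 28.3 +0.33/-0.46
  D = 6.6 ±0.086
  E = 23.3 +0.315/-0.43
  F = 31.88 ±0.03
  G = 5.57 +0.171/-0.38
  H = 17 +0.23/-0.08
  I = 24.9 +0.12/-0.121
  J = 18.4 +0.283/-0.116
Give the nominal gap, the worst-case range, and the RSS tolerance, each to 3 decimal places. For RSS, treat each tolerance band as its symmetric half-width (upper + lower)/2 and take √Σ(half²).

Stack each dimension's contribution:
  -A: nom -42.300 → Σnom=-42.300; wc +0.150/-0.490 → slack +0.150/-0.490; half-tol=0.320, Σhalf²=0.102400
  +B: nom +9.900 → Σnom=-32.400; wc +0.090/-0.290 → slack +0.240/-0.780; half-tol=0.190, Σhalf²=0.138500
  -C: nom -28.300 → Σnom=-60.700; wc +0.460/-0.330 → slack +0.700/-1.110; half-tol=0.395, Σhalf²=0.294525
  +D: nom +6.600 → Σnom=-54.100; wc +0.086/-0.086 → slack +0.786/-1.196; half-tol=0.086, Σhalf²=0.301921
  +E: nom +23.300 → Σnom=-30.800; wc +0.315/-0.430 → slack +1.101/-1.626; half-tol=0.372, Σhalf²=0.440677
  +F: nom +31.880 → Σnom=1.080; wc +0.030/-0.030 → slack +1.131/-1.656; half-tol=0.030, Σhalf²=0.441577
  -G: nom -5.570 → Σnom=-4.490; wc +0.380/-0.171 → slack +1.511/-1.827; half-tol=0.276, Σhalf²=0.517478
  +H: nom +17.000 → Σnom=12.510; wc +0.230/-0.080 → slack +1.741/-1.907; half-tol=0.155, Σhalf²=0.541502
  -I: nom -24.900 → Σnom=-12.390; wc +0.121/-0.120 → slack +1.862/-2.027; half-tol=0.120, Σhalf²=0.556023
  +J: nom +18.400 → Σnom=6.010; wc +0.283/-0.116 → slack +2.145/-2.143; half-tol=0.199, Σhalf²=0.595823
Nominal = 6.010. Worst-case = [6.010 - 2.143, 6.010 + 2.145] = [3.867, 8.155]. RSS = √0.595823 = 0.772.

nominal=6.010 wc=[3.867,8.155] rss=0.772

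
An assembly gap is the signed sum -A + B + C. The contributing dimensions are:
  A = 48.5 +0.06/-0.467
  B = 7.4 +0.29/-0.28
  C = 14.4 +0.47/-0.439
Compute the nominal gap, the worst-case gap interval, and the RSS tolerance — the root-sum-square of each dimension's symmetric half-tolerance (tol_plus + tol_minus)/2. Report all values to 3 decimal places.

nominal=-26.700 wc=[-27.479,-25.473] rss=0.598

Stack each dimension's contribution:
  -A: nom -48.500 → Σnom=-48.500; wc +0.467/-0.060 → slack +0.467/-0.060; half-tol=0.264, Σhalf²=0.069432
  +B: nom +7.400 → Σnom=-41.100; wc +0.290/-0.280 → slack +0.757/-0.340; half-tol=0.285, Σhalf²=0.150657
  +C: nom +14.400 → Σnom=-26.700; wc +0.470/-0.439 → slack +1.227/-0.779; half-tol=0.455, Σhalf²=0.357228
Nominal = -26.700. Worst-case = [-26.700 - 0.779, -26.700 + 1.227] = [-27.479, -25.473]. RSS = √0.357228 = 0.598.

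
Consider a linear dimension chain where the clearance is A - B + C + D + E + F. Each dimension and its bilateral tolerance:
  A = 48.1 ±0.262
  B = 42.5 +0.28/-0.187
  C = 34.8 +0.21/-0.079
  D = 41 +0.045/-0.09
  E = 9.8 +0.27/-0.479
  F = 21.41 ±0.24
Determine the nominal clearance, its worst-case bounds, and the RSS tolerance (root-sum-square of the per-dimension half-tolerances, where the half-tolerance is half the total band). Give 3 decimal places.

nominal=112.610 wc=[111.180,113.824] rss=0.589

Stack each dimension's contribution:
  +A: nom +48.100 → Σnom=48.100; wc +0.262/-0.262 → slack +0.262/-0.262; half-tol=0.262, Σhalf²=0.068644
  -B: nom -42.500 → Σnom=5.600; wc +0.187/-0.280 → slack +0.449/-0.542; half-tol=0.234, Σhalf²=0.123166
  +C: nom +34.800 → Σnom=40.400; wc +0.210/-0.079 → slack +0.659/-0.621; half-tol=0.144, Σhalf²=0.144047
  +D: nom +41.000 → Σnom=81.400; wc +0.045/-0.090 → slack +0.704/-0.711; half-tol=0.068, Σhalf²=0.148603
  +E: nom +9.800 → Σnom=91.200; wc +0.270/-0.479 → slack +0.974/-1.190; half-tol=0.374, Σhalf²=0.288853
  +F: nom +21.410 → Σnom=112.610; wc +0.240/-0.240 → slack +1.214/-1.430; half-tol=0.240, Σhalf²=0.346453
Nominal = 112.610. Worst-case = [112.610 - 1.430, 112.610 + 1.214] = [111.180, 113.824]. RSS = √0.346453 = 0.589.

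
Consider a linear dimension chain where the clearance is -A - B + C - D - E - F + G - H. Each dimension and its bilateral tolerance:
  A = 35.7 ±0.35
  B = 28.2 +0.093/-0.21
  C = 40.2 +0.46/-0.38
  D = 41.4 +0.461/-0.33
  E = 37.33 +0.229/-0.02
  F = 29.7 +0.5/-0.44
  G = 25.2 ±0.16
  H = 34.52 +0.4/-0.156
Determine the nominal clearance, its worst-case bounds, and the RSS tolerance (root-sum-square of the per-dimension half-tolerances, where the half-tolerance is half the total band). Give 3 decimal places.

Stack each dimension's contribution:
  -A: nom -35.700 → Σnom=-35.700; wc +0.350/-0.350 → slack +0.350/-0.350; half-tol=0.350, Σhalf²=0.122500
  -B: nom -28.200 → Σnom=-63.900; wc +0.210/-0.093 → slack +0.560/-0.443; half-tol=0.151, Σhalf²=0.145452
  +C: nom +40.200 → Σnom=-23.700; wc +0.460/-0.380 → slack +1.020/-0.823; half-tol=0.420, Σhalf²=0.321852
  -D: nom -41.400 → Σnom=-65.100; wc +0.330/-0.461 → slack +1.350/-1.284; half-tol=0.396, Σhalf²=0.478272
  -E: nom -37.330 → Σnom=-102.430; wc +0.020/-0.229 → slack +1.370/-1.513; half-tol=0.124, Σhalf²=0.493773
  -F: nom -29.700 → Σnom=-132.130; wc +0.440/-0.500 → slack +1.810/-2.013; half-tol=0.470, Σhalf²=0.714673
  +G: nom +25.200 → Σnom=-106.930; wc +0.160/-0.160 → slack +1.970/-2.173; half-tol=0.160, Σhalf²=0.740273
  -H: nom -34.520 → Σnom=-141.450; wc +0.156/-0.400 → slack +2.126/-2.573; half-tol=0.278, Σhalf²=0.817557
Nominal = -141.450. Worst-case = [-141.450 - 2.573, -141.450 + 2.126] = [-144.023, -139.324]. RSS = √0.817557 = 0.904.

nominal=-141.450 wc=[-144.023,-139.324] rss=0.904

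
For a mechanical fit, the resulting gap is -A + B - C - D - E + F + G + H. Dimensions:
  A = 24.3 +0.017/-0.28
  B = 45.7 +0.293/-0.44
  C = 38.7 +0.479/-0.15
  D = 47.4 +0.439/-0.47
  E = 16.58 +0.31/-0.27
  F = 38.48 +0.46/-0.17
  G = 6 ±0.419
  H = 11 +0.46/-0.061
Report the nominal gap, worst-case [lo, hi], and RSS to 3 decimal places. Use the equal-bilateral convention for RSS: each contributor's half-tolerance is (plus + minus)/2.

Stack each dimension's contribution:
  -A: nom -24.300 → Σnom=-24.300; wc +0.280/-0.017 → slack +0.280/-0.017; half-tol=0.149, Σhalf²=0.022052
  +B: nom +45.700 → Σnom=21.400; wc +0.293/-0.440 → slack +0.573/-0.457; half-tol=0.366, Σhalf²=0.156374
  -C: nom -38.700 → Σnom=-17.300; wc +0.150/-0.479 → slack +0.723/-0.936; half-tol=0.315, Σhalf²=0.255285
  -D: nom -47.400 → Σnom=-64.700; wc +0.470/-0.439 → slack +1.193/-1.375; half-tol=0.455, Σhalf²=0.461855
  -E: nom -16.580 → Σnom=-81.280; wc +0.270/-0.310 → slack +1.463/-1.685; half-tol=0.290, Σhalf²=0.545955
  +F: nom +38.480 → Σnom=-42.800; wc +0.460/-0.170 → slack +1.923/-1.855; half-tol=0.315, Σhalf²=0.645180
  +G: nom +6.000 → Σnom=-36.800; wc +0.419/-0.419 → slack +2.342/-2.274; half-tol=0.419, Σhalf²=0.820741
  +H: nom +11.000 → Σnom=-25.800; wc +0.460/-0.061 → slack +2.802/-2.335; half-tol=0.261, Σhalf²=0.888601
Nominal = -25.800. Worst-case = [-25.800 - 2.335, -25.800 + 2.802] = [-28.135, -22.998]. RSS = √0.888601 = 0.943.

nominal=-25.800 wc=[-28.135,-22.998] rss=0.943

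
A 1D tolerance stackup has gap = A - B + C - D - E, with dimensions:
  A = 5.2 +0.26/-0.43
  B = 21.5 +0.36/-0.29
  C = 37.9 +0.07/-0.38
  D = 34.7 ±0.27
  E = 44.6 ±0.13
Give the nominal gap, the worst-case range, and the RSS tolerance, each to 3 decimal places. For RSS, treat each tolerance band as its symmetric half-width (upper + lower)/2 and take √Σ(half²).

nominal=-57.700 wc=[-59.270,-56.680] rss=0.604

Stack each dimension's contribution:
  +A: nom +5.200 → Σnom=5.200; wc +0.260/-0.430 → slack +0.260/-0.430; half-tol=0.345, Σhalf²=0.119025
  -B: nom -21.500 → Σnom=-16.300; wc +0.290/-0.360 → slack +0.550/-0.790; half-tol=0.325, Σhalf²=0.224650
  +C: nom +37.900 → Σnom=21.600; wc +0.070/-0.380 → slack +0.620/-1.170; half-tol=0.225, Σhalf²=0.275275
  -D: nom -34.700 → Σnom=-13.100; wc +0.270/-0.270 → slack +0.890/-1.440; half-tol=0.270, Σhalf²=0.348175
  -E: nom -44.600 → Σnom=-57.700; wc +0.130/-0.130 → slack +1.020/-1.570; half-tol=0.130, Σhalf²=0.365075
Nominal = -57.700. Worst-case = [-57.700 - 1.570, -57.700 + 1.020] = [-59.270, -56.680]. RSS = √0.365075 = 0.604.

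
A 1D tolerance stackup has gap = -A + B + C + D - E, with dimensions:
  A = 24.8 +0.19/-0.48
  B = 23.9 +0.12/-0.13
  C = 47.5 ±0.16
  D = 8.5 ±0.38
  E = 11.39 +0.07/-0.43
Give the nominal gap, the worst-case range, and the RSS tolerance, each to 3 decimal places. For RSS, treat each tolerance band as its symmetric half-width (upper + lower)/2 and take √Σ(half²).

nominal=43.710 wc=[42.780,45.280] rss=0.600

Stack each dimension's contribution:
  -A: nom -24.800 → Σnom=-24.800; wc +0.480/-0.190 → slack +0.480/-0.190; half-tol=0.335, Σhalf²=0.112225
  +B: nom +23.900 → Σnom=-0.900; wc +0.120/-0.130 → slack +0.600/-0.320; half-tol=0.125, Σhalf²=0.127850
  +C: nom +47.500 → Σnom=46.600; wc +0.160/-0.160 → slack +0.760/-0.480; half-tol=0.160, Σhalf²=0.153450
  +D: nom +8.500 → Σnom=55.100; wc +0.380/-0.380 → slack +1.140/-0.860; half-tol=0.380, Σhalf²=0.297850
  -E: nom -11.390 → Σnom=43.710; wc +0.430/-0.070 → slack +1.570/-0.930; half-tol=0.250, Σhalf²=0.360350
Nominal = 43.710. Worst-case = [43.710 - 0.930, 43.710 + 1.570] = [42.780, 45.280]. RSS = √0.360350 = 0.600.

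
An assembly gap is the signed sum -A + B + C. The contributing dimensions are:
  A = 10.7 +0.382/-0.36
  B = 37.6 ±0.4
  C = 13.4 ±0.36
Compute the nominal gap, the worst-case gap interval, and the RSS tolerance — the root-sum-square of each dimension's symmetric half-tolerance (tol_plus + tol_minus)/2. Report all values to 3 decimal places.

Stack each dimension's contribution:
  -A: nom -10.700 → Σnom=-10.700; wc +0.360/-0.382 → slack +0.360/-0.382; half-tol=0.371, Σhalf²=0.137641
  +B: nom +37.600 → Σnom=26.900; wc +0.400/-0.400 → slack +0.760/-0.782; half-tol=0.400, Σhalf²=0.297641
  +C: nom +13.400 → Σnom=40.300; wc +0.360/-0.360 → slack +1.120/-1.142; half-tol=0.360, Σhalf²=0.427241
Nominal = 40.300. Worst-case = [40.300 - 1.142, 40.300 + 1.120] = [39.158, 41.420]. RSS = √0.427241 = 0.654.

nominal=40.300 wc=[39.158,41.420] rss=0.654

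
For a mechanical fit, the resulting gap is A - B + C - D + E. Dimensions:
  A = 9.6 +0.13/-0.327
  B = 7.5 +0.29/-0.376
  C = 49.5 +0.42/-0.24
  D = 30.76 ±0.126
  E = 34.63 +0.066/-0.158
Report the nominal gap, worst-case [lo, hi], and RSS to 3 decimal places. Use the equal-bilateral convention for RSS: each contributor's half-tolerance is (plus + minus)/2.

nominal=55.470 wc=[54.329,56.588] rss=0.548

Stack each dimension's contribution:
  +A: nom +9.600 → Σnom=9.600; wc +0.130/-0.327 → slack +0.130/-0.327; half-tol=0.229, Σhalf²=0.052212
  -B: nom -7.500 → Σnom=2.100; wc +0.376/-0.290 → slack +0.506/-0.617; half-tol=0.333, Σhalf²=0.163101
  +C: nom +49.500 → Σnom=51.600; wc +0.420/-0.240 → slack +0.926/-0.857; half-tol=0.330, Σhalf²=0.272001
  -D: nom -30.760 → Σnom=20.840; wc +0.126/-0.126 → slack +1.052/-0.983; half-tol=0.126, Σhalf²=0.287877
  +E: nom +34.630 → Σnom=55.470; wc +0.066/-0.158 → slack +1.118/-1.141; half-tol=0.112, Σhalf²=0.300421
Nominal = 55.470. Worst-case = [55.470 - 1.141, 55.470 + 1.118] = [54.329, 56.588]. RSS = √0.300421 = 0.548.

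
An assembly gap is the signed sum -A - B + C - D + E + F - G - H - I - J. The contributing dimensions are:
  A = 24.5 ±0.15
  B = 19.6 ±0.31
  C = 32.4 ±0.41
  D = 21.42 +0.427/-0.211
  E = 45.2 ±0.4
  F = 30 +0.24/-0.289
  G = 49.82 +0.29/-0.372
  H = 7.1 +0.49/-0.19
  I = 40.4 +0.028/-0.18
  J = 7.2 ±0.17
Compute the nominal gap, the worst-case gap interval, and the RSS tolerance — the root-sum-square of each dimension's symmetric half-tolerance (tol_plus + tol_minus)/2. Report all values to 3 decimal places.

Stack each dimension's contribution:
  -A: nom -24.500 → Σnom=-24.500; wc +0.150/-0.150 → slack +0.150/-0.150; half-tol=0.150, Σhalf²=0.022500
  -B: nom -19.600 → Σnom=-44.100; wc +0.310/-0.310 → slack +0.460/-0.460; half-tol=0.310, Σhalf²=0.118600
  +C: nom +32.400 → Σnom=-11.700; wc +0.410/-0.410 → slack +0.870/-0.870; half-tol=0.410, Σhalf²=0.286700
  -D: nom -21.420 → Σnom=-33.120; wc +0.211/-0.427 → slack +1.081/-1.297; half-tol=0.319, Σhalf²=0.388461
  +E: nom +45.200 → Σnom=12.080; wc +0.400/-0.400 → slack +1.481/-1.697; half-tol=0.400, Σhalf²=0.548461
  +F: nom +30.000 → Σnom=42.080; wc +0.240/-0.289 → slack +1.721/-1.986; half-tol=0.264, Σhalf²=0.618421
  -G: nom -49.820 → Σnom=-7.740; wc +0.372/-0.290 → slack +2.093/-2.276; half-tol=0.331, Σhalf²=0.727982
  -H: nom -7.100 → Σnom=-14.840; wc +0.190/-0.490 → slack +2.283/-2.766; half-tol=0.340, Σhalf²=0.843582
  -I: nom -40.400 → Σnom=-55.240; wc +0.180/-0.028 → slack +2.463/-2.794; half-tol=0.104, Σhalf²=0.854398
  -J: nom -7.200 → Σnom=-62.440; wc +0.170/-0.170 → slack +2.633/-2.964; half-tol=0.170, Σhalf²=0.883298
Nominal = -62.440. Worst-case = [-62.440 - 2.964, -62.440 + 2.633] = [-65.404, -59.807]. RSS = √0.883298 = 0.940.

nominal=-62.440 wc=[-65.404,-59.807] rss=0.940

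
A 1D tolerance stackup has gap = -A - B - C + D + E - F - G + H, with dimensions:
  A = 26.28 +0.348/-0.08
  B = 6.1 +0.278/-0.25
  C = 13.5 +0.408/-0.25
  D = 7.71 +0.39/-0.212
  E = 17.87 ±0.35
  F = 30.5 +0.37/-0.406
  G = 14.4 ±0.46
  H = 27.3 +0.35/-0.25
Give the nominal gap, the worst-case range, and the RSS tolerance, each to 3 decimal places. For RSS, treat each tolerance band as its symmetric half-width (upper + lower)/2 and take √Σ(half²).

nominal=-37.900 wc=[-40.576,-35.364] rss=0.943

Stack each dimension's contribution:
  -A: nom -26.280 → Σnom=-26.280; wc +0.080/-0.348 → slack +0.080/-0.348; half-tol=0.214, Σhalf²=0.045796
  -B: nom -6.100 → Σnom=-32.380; wc +0.250/-0.278 → slack +0.330/-0.626; half-tol=0.264, Σhalf²=0.115492
  -C: nom -13.500 → Σnom=-45.880; wc +0.250/-0.408 → slack +0.580/-1.034; half-tol=0.329, Σhalf²=0.223733
  +D: nom +7.710 → Σnom=-38.170; wc +0.390/-0.212 → slack +0.970/-1.246; half-tol=0.301, Σhalf²=0.314334
  +E: nom +17.870 → Σnom=-20.300; wc +0.350/-0.350 → slack +1.320/-1.596; half-tol=0.350, Σhalf²=0.436834
  -F: nom -30.500 → Σnom=-50.800; wc +0.406/-0.370 → slack +1.726/-1.966; half-tol=0.388, Σhalf²=0.587378
  -G: nom -14.400 → Σnom=-65.200; wc +0.460/-0.460 → slack +2.186/-2.426; half-tol=0.460, Σhalf²=0.798978
  +H: nom +27.300 → Σnom=-37.900; wc +0.350/-0.250 → slack +2.536/-2.676; half-tol=0.300, Σhalf²=0.888978
Nominal = -37.900. Worst-case = [-37.900 - 2.676, -37.900 + 2.536] = [-40.576, -35.364]. RSS = √0.888978 = 0.943.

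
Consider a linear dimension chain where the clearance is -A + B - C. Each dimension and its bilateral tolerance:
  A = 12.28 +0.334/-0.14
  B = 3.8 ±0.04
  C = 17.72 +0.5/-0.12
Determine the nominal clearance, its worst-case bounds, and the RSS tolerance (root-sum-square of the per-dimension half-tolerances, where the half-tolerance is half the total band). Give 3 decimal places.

nominal=-26.200 wc=[-27.074,-25.900] rss=0.392

Stack each dimension's contribution:
  -A: nom -12.280 → Σnom=-12.280; wc +0.140/-0.334 → slack +0.140/-0.334; half-tol=0.237, Σhalf²=0.056169
  +B: nom +3.800 → Σnom=-8.480; wc +0.040/-0.040 → slack +0.180/-0.374; half-tol=0.040, Σhalf²=0.057769
  -C: nom -17.720 → Σnom=-26.200; wc +0.120/-0.500 → slack +0.300/-0.874; half-tol=0.310, Σhalf²=0.153869
Nominal = -26.200. Worst-case = [-26.200 - 0.874, -26.200 + 0.300] = [-27.074, -25.900]. RSS = √0.153869 = 0.392.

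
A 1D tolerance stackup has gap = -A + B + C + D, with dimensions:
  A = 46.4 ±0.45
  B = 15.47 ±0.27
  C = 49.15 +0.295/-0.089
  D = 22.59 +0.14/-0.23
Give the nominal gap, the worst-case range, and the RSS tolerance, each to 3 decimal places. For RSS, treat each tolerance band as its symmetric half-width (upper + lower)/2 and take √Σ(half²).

Stack each dimension's contribution:
  -A: nom -46.400 → Σnom=-46.400; wc +0.450/-0.450 → slack +0.450/-0.450; half-tol=0.450, Σhalf²=0.202500
  +B: nom +15.470 → Σnom=-30.930; wc +0.270/-0.270 → slack +0.720/-0.720; half-tol=0.270, Σhalf²=0.275400
  +C: nom +49.150 → Σnom=18.220; wc +0.295/-0.089 → slack +1.015/-0.809; half-tol=0.192, Σhalf²=0.312264
  +D: nom +22.590 → Σnom=40.810; wc +0.140/-0.230 → slack +1.155/-1.039; half-tol=0.185, Σhalf²=0.346489
Nominal = 40.810. Worst-case = [40.810 - 1.039, 40.810 + 1.155] = [39.771, 41.965]. RSS = √0.346489 = 0.589.

nominal=40.810 wc=[39.771,41.965] rss=0.589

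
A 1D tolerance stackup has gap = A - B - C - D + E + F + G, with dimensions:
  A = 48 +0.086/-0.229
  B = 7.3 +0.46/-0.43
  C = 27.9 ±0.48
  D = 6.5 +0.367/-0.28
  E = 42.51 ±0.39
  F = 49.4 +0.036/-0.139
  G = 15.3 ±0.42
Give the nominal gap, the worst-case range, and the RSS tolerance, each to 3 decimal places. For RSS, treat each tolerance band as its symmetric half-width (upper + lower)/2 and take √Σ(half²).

nominal=113.510 wc=[111.025,115.632] rss=0.946

Stack each dimension's contribution:
  +A: nom +48.000 → Σnom=48.000; wc +0.086/-0.229 → slack +0.086/-0.229; half-tol=0.158, Σhalf²=0.024806
  -B: nom -7.300 → Σnom=40.700; wc +0.430/-0.460 → slack +0.516/-0.689; half-tol=0.445, Σhalf²=0.222831
  -C: nom -27.900 → Σnom=12.800; wc +0.480/-0.480 → slack +0.996/-1.169; half-tol=0.480, Σhalf²=0.453231
  -D: nom -6.500 → Σnom=6.300; wc +0.280/-0.367 → slack +1.276/-1.536; half-tol=0.324, Σhalf²=0.557883
  +E: nom +42.510 → Σnom=48.810; wc +0.390/-0.390 → slack +1.666/-1.926; half-tol=0.390, Σhalf²=0.709983
  +F: nom +49.400 → Σnom=98.210; wc +0.036/-0.139 → slack +1.702/-2.065; half-tol=0.088, Σhalf²=0.717640
  +G: nom +15.300 → Σnom=113.510; wc +0.420/-0.420 → slack +2.122/-2.485; half-tol=0.420, Σhalf²=0.894040
Nominal = 113.510. Worst-case = [113.510 - 2.485, 113.510 + 2.122] = [111.025, 115.632]. RSS = √0.894040 = 0.946.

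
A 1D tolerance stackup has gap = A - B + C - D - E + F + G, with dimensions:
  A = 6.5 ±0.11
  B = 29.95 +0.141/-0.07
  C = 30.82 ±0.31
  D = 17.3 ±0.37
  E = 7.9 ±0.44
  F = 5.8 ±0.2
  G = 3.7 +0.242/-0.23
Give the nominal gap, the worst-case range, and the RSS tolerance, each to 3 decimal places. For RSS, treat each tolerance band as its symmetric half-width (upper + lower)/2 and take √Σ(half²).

Stack each dimension's contribution:
  +A: nom +6.500 → Σnom=6.500; wc +0.110/-0.110 → slack +0.110/-0.110; half-tol=0.110, Σhalf²=0.012100
  -B: nom -29.950 → Σnom=-23.450; wc +0.070/-0.141 → slack +0.180/-0.251; half-tol=0.105, Σhalf²=0.023230
  +C: nom +30.820 → Σnom=7.370; wc +0.310/-0.310 → slack +0.490/-0.561; half-tol=0.310, Σhalf²=0.119330
  -D: nom -17.300 → Σnom=-9.930; wc +0.370/-0.370 → slack +0.860/-0.931; half-tol=0.370, Σhalf²=0.256230
  -E: nom -7.900 → Σnom=-17.830; wc +0.440/-0.440 → slack +1.300/-1.371; half-tol=0.440, Σhalf²=0.449830
  +F: nom +5.800 → Σnom=-12.030; wc +0.200/-0.200 → slack +1.500/-1.571; half-tol=0.200, Σhalf²=0.489830
  +G: nom +3.700 → Σnom=-8.330; wc +0.242/-0.230 → slack +1.742/-1.801; half-tol=0.236, Σhalf²=0.545526
Nominal = -8.330. Worst-case = [-8.330 - 1.801, -8.330 + 1.742] = [-10.131, -6.588]. RSS = √0.545526 = 0.739.

nominal=-8.330 wc=[-10.131,-6.588] rss=0.739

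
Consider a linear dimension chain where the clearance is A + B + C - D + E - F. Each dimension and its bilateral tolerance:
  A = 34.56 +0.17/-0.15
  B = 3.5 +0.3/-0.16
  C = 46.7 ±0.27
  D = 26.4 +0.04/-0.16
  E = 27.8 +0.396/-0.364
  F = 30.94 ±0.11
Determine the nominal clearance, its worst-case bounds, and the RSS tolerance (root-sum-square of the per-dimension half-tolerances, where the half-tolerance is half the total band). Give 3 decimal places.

nominal=55.220 wc=[54.126,56.626] rss=0.564

Stack each dimension's contribution:
  +A: nom +34.560 → Σnom=34.560; wc +0.170/-0.150 → slack +0.170/-0.150; half-tol=0.160, Σhalf²=0.025600
  +B: nom +3.500 → Σnom=38.060; wc +0.300/-0.160 → slack +0.470/-0.310; half-tol=0.230, Σhalf²=0.078500
  +C: nom +46.700 → Σnom=84.760; wc +0.270/-0.270 → slack +0.740/-0.580; half-tol=0.270, Σhalf²=0.151400
  -D: nom -26.400 → Σnom=58.360; wc +0.160/-0.040 → slack +0.900/-0.620; half-tol=0.100, Σhalf²=0.161400
  +E: nom +27.800 → Σnom=86.160; wc +0.396/-0.364 → slack +1.296/-0.984; half-tol=0.380, Σhalf²=0.305800
  -F: nom -30.940 → Σnom=55.220; wc +0.110/-0.110 → slack +1.406/-1.094; half-tol=0.110, Σhalf²=0.317900
Nominal = 55.220. Worst-case = [55.220 - 1.094, 55.220 + 1.406] = [54.126, 56.626]. RSS = √0.317900 = 0.564.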